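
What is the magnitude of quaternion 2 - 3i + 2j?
√17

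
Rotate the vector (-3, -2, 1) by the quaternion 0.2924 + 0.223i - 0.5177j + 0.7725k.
(3.596, -1.007, -0.238)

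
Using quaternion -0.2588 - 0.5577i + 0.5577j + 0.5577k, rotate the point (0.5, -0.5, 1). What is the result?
(-0.866, 0, -0.866)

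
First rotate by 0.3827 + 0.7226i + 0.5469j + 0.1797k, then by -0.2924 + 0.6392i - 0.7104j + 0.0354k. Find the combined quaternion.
-0.1916 - 0.1137i - 0.5211j + 0.8239k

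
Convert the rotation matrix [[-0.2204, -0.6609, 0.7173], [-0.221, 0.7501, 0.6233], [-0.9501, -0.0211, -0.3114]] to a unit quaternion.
0.5519 - 0.2919i + 0.7553j + 0.1993k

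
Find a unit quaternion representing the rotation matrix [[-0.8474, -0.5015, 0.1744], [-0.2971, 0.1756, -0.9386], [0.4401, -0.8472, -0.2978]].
-0.0872 - 0.2621i + 0.7617j - 0.5861k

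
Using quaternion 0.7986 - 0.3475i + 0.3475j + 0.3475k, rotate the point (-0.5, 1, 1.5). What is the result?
(-0.585, 1.555, 0.86)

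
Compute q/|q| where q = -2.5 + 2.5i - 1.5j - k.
-0.6299 + 0.6299i - 0.378j - 0.252k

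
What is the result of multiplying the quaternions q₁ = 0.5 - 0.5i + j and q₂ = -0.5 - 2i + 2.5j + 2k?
-3.75 + 1.25i + 1.75j + 1.75k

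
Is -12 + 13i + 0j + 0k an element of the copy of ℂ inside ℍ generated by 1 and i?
Yes. The quaternion -12 + 13i has j- and k-coefficients y = z = 0, so it lies in the complex subalgebra spanned by 1 and i.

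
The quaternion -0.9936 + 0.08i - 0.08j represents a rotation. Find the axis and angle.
axis = (√2/2, -√2/2, 0), θ = 347°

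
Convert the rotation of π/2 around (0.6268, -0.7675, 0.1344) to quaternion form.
0.7071 + 0.4432i - 0.5427j + 0.095k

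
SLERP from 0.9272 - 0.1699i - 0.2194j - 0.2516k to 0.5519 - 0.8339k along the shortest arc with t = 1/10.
0.9116 - 0.1559i - 0.2013j - 0.3229k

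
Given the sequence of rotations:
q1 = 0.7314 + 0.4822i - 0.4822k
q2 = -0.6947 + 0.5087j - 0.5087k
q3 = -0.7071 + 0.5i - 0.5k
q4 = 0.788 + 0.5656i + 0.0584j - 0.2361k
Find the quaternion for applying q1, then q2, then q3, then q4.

q2 · q1 = -0.7534 - 0.5803i + 0.1268j - 0.2824k
q3 · q2 · q1 = 0.6817 + 0.097i + 0.3417j + 0.6398k
q4 · q3 · q2 · q1 = 0.6134 + 0.58i - 0.0757j + 0.5308k
0.6134 + 0.58i - 0.0757j + 0.5308k


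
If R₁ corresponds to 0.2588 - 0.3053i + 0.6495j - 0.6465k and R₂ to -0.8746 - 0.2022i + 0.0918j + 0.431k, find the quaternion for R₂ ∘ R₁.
-0.0691 - 0.1246i - 0.8066j + 0.5737k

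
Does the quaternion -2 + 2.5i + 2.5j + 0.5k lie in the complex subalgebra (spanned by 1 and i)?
No. The quaternion -2 + 2.5i + 2.5j + 0.5k has j-coefficient y = 2.5 and k-coefficient z = 0.5, not both zero, so it does not lie in the complex subalgebra spanned by 1 and i.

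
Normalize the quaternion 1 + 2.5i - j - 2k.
0.2857 + 0.7143i - 0.2857j - 0.5714k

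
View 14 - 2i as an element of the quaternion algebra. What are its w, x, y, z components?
14 - 2i + 0j + 0k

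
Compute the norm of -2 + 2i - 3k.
√17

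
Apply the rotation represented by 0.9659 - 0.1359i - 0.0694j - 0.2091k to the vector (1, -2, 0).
(0.057, -2.136, 0.658)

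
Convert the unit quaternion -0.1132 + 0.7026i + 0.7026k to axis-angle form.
axis = (√2/2, 0, √2/2), θ = 193°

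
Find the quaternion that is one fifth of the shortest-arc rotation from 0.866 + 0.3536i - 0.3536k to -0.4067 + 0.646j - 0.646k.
0.9161 + 0.3263i - 0.1857j - 0.1406k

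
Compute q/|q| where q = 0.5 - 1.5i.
0.3162 - 0.9487i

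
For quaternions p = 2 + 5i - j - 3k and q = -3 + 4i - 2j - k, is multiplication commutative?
No: pq = -31 - 12i - 8j + k ≠ -31 - 2i + 6j + 13k = qp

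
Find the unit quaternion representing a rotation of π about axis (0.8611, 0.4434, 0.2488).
0.8611i + 0.4434j + 0.2488k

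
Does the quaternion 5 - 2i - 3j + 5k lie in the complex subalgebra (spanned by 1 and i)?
No. The quaternion 5 - 2i - 3j + 5k has j-coefficient y = -3 and k-coefficient z = 5, not both zero, so it does not lie in the complex subalgebra spanned by 1 and i.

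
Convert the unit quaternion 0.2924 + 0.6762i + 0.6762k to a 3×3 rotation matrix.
[[0.0855, -0.3954, 0.9145], [0.3954, -0.829, -0.3954], [0.9145, 0.3954, 0.0855]]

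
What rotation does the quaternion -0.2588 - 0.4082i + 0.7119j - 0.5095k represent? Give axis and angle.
axis = (-0.4226, 0.737, -0.5275), θ = 7π/6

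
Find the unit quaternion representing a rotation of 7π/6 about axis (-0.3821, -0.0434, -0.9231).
-0.2588 - 0.3691i - 0.0419j - 0.8916k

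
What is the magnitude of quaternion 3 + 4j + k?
√26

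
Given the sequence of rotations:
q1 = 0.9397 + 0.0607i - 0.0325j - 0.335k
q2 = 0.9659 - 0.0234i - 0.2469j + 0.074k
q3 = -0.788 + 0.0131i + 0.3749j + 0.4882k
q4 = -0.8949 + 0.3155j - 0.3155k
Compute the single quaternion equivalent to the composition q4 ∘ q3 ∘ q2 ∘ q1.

q2 · q1 = 0.9258 + 0.1218i - 0.2668j - 0.2383k
q3 · q2 · q1 = -0.5148 - 0.0429i + 0.6199j + 0.5906k
q4 · q3 · q2 · q1 = 0.4515 + 0.4203i - 0.7036j - 0.3526k
0.4515 + 0.4203i - 0.7036j - 0.3526k


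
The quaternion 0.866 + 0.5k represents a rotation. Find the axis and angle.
axis = (0, 0, 1), θ = π/3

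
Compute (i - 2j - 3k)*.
-i + 2j + 3k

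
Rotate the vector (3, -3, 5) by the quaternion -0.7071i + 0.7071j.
(3, -3, -5)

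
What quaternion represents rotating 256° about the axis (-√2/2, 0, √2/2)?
-0.6157 - 0.5572i + 0.5572k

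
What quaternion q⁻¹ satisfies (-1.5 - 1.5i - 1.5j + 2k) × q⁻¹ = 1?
-0.1395 + 0.1395i + 0.1395j - 0.186k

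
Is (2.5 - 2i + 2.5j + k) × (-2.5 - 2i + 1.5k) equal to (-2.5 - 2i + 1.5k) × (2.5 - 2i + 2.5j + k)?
No: pq = -11.75 + 3.75i - 5.25j + 6.25k ≠ -11.75 - 3.75i - 7.25j - 3.75k = qp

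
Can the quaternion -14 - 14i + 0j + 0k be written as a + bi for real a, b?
Yes. The quaternion -14 - 14i has j- and k-coefficients y = z = 0, so it lies in the complex subalgebra spanned by 1 and i.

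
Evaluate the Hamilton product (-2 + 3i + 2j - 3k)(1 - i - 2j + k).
8 + i + 6j - 9k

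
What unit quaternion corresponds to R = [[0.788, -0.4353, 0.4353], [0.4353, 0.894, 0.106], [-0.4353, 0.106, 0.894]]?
0.9455 + 0.2302j + 0.2302k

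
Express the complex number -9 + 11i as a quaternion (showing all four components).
-9 + 11i + 0j + 0k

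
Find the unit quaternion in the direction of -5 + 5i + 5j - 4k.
-0.5241 + 0.5241i + 0.5241j - 0.4193k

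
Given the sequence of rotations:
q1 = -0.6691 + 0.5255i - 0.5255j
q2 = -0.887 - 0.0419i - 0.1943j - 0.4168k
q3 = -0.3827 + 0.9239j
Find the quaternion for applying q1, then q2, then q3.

q2 · q1 = 0.5134 - 0.6571i + 0.3771j + 0.403k
q3 · q2 · q1 = -0.5449 + 0.6238i + 0.33j + 0.4529k
-0.5449 + 0.6238i + 0.33j + 0.4529k


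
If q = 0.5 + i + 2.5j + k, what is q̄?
0.5 - i - 2.5j - k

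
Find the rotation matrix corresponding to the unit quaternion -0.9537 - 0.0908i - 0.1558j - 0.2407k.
[[0.8356, -0.4308, 0.3409], [0.4874, 0.8676, -0.0982], [-0.2535, 0.2482, 0.935]]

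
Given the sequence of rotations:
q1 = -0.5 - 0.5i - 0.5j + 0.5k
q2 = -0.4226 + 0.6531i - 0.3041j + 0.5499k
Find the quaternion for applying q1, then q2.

q2 · q1 = 0.1109 + 0.0076i - 0.2382j - 0.9648k
0.1109 + 0.0076i - 0.2382j - 0.9648k


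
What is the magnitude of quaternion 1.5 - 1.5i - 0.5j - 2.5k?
√11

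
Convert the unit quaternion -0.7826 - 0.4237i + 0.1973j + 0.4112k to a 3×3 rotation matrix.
[[0.584, 0.4764, -0.6573], [-0.8108, 0.3028, -0.5009], [-0.0396, 0.8254, 0.5631]]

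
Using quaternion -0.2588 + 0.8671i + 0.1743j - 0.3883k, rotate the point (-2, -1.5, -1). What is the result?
(-0.664, -0.112, 2.607)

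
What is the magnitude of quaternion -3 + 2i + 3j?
√22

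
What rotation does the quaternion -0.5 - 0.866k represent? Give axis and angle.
axis = (0, 0, -1), θ = 4π/3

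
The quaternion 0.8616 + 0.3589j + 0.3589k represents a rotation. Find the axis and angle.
axis = (0, √2/2, √2/2), θ = 61°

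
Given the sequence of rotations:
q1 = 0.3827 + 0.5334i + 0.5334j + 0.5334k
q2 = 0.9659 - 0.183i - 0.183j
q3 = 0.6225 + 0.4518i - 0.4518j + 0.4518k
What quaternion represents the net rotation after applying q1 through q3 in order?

q2 · q1 = 0.5649 + 0.3476i + 0.5428j + 0.5152k
q3 · q2 · q1 = 0.2071 - 0.0064i + 0.0069j + 0.9782k
0.2071 - 0.0064i + 0.0069j + 0.9782k


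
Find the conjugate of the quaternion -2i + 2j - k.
2i - 2j + k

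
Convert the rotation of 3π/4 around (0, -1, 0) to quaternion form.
0.3827 - 0.9239j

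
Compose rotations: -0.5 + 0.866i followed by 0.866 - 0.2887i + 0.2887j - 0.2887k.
-0.183 + 0.8943i - 0.3944j - 0.1057k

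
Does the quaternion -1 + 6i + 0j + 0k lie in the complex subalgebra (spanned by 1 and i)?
Yes. The quaternion -1 + 6i has j- and k-coefficients y = z = 0, so it lies in the complex subalgebra spanned by 1 and i.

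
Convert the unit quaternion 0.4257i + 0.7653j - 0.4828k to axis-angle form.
axis = (0.4257, 0.7653, -0.4828), θ = π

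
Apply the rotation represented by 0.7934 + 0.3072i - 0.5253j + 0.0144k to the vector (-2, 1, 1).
(-2.066, 0.908, -0.953)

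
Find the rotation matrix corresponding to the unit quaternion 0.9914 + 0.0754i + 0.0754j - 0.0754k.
[[0.9773, 0.1609, 0.1381], [-0.1381, 0.9773, -0.1609], [-0.1609, 0.1381, 0.9773]]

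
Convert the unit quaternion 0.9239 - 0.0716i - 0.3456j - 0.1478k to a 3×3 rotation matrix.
[[0.7174, 0.3226, -0.6174], [-0.2236, 0.9461, 0.2345], [0.6598, -0.0301, 0.7509]]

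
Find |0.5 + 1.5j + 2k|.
2.55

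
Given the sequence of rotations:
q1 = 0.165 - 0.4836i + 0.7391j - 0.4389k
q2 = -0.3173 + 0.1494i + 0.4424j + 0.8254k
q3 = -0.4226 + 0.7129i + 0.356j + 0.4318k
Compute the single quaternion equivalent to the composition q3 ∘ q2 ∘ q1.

q2 · q1 = 0.0552 - 0.6261i - 0.4951j + 0.5998k
q3 · q2 · q1 = 0.3403 + 0.7313i - 0.4691j - 0.3597k
0.3403 + 0.7313i - 0.4691j - 0.3597k


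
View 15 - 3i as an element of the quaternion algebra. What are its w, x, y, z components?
15 - 3i + 0j + 0k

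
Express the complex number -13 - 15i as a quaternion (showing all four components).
-13 - 15i + 0j + 0k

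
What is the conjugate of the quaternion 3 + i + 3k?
3 - i - 3k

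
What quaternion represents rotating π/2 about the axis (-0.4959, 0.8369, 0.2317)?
0.7071 - 0.3507i + 0.5918j + 0.1638k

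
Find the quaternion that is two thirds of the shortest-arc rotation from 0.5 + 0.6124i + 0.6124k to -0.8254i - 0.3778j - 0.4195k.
0.1796 + 0.7967i + 0.264j + 0.5131k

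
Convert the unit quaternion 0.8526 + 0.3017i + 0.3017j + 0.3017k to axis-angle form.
axis = (√3/3, √3/3, √3/3), θ = 63°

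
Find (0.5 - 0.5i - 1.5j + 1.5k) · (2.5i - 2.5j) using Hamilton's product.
-2.5 + 5i + 2.5j + 5k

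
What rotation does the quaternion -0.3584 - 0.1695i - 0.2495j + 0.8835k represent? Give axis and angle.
axis = (-0.1816, -0.2673, 0.9464), θ = 222°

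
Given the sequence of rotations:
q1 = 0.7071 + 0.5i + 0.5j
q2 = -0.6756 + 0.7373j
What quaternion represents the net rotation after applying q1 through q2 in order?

q2 · q1 = -0.8464 - 0.3378i + 0.1835j - 0.3686k
-0.8464 - 0.3378i + 0.1835j - 0.3686k


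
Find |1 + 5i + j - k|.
√28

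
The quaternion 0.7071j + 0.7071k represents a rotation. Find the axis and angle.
axis = (0, √2/2, √2/2), θ = π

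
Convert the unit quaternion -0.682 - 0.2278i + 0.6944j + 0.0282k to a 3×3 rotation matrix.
[[0.034, -0.2779, -0.96], [-0.3548, 0.8946, -0.2716], [0.9343, 0.3499, -0.0682]]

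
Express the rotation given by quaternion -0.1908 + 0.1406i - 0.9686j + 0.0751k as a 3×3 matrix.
[[-0.8877, -0.2437, 0.3907], [-0.301, 0.9492, -0.0918], [-0.3485, -0.1991, -0.9159]]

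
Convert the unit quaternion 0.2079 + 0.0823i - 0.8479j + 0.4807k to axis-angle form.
axis = (0.0841, -0.8668, 0.4914), θ = 156°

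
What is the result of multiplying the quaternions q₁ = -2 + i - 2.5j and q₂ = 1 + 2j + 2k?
3 - 4i - 8.5j - 2k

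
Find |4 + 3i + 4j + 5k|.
√66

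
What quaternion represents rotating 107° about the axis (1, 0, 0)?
0.5948 + 0.8039i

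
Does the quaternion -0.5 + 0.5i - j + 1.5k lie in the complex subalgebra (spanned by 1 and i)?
No. The quaternion -0.5 + 0.5i - j + 1.5k has j-coefficient y = -1 and k-coefficient z = 1.5, not both zero, so it does not lie in the complex subalgebra spanned by 1 and i.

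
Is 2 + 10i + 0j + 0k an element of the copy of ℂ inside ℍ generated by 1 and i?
Yes. The quaternion 2 + 10i has j- and k-coefficients y = z = 0, so it lies in the complex subalgebra spanned by 1 and i.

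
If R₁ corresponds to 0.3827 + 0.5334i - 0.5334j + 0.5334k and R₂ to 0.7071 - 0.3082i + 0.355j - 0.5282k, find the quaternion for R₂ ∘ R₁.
0.9061 + 0.1668i - 0.3587j + 0.1501k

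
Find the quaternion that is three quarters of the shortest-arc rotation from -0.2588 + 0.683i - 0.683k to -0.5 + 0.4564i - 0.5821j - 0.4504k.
-0.4604 + 0.5417i - 0.4541j - 0.537k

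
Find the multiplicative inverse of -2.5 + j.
-0.3448 - 0.1379j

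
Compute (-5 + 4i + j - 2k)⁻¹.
-0.1087 - 0.087i - 0.0217j + 0.0435k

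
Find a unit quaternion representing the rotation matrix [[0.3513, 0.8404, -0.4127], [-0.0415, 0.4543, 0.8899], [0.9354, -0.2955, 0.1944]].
0.7071 - 0.4191i - 0.4766j - 0.3118k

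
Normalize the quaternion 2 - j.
0.8944 - 0.4472j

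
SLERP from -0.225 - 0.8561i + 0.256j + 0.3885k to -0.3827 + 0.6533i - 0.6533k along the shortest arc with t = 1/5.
-0.1025 - 0.8531i + 0.2122j + 0.4655k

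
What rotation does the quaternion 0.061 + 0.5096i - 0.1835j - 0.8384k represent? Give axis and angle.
axis = (0.5106, -0.1838, -0.84), θ = 173°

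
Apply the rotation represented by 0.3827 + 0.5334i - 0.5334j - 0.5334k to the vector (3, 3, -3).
(2.035, -3.828, 2.864)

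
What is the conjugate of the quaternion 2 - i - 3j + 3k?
2 + i + 3j - 3k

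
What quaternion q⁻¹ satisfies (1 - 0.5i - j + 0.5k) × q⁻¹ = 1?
0.4 + 0.2i + 0.4j - 0.2k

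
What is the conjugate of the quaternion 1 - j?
1 + j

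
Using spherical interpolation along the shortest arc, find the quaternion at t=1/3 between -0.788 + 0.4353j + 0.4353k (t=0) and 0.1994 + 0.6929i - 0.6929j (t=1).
-0.6711 - 0.2782i + 0.6047j + 0.3265k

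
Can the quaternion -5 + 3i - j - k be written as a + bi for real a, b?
No. The quaternion -5 + 3i - j - k has j-coefficient y = -1 and k-coefficient z = -1, not both zero, so it does not lie in the complex subalgebra spanned by 1 and i.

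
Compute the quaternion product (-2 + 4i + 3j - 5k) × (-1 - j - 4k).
-15 - 21i + 15j + 9k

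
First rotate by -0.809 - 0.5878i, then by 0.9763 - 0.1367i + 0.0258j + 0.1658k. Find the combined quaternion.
-0.8702 - 0.4633i - 0.1183j - 0.119k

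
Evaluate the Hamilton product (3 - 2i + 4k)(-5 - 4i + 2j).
-23 - 10i - 10j - 24k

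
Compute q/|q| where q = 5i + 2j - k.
0.9129i + 0.3651j - 0.1826k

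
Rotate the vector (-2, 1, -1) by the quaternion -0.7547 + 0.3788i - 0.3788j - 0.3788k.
(-1.996, -1.002, 1.007)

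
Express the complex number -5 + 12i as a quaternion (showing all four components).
-5 + 12i + 0j + 0k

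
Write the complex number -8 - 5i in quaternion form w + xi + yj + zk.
-8 - 5i + 0j + 0k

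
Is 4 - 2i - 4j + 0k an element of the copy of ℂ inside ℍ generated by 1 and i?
No. The quaternion 4 - 2i - 4j has j-coefficient y = -4 and k-coefficient z = 0, not both zero, so it does not lie in the complex subalgebra spanned by 1 and i.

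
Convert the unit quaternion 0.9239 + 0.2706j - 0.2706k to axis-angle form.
axis = (0, √2/2, -√2/2), θ = π/4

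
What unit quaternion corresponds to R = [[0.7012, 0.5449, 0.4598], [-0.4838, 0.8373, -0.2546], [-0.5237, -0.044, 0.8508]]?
0.9205 + 0.0572i + 0.2671j - 0.2794k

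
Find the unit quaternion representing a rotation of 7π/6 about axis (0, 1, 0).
-0.2588 + 0.9659j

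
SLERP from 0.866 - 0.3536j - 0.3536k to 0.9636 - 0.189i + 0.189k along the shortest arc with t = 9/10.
0.975 - 0.1728i - 0.0384j + 0.1345k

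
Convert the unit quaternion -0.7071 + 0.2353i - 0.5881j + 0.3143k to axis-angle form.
axis = (0.3328, -0.8317, 0.4445), θ = 3π/2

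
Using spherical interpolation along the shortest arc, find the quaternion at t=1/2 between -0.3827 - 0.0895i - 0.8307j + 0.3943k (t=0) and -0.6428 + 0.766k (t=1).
-0.5828 - 0.0509i - 0.4721j + 0.6594k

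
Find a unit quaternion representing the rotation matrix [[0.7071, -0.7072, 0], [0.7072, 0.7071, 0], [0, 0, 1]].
0.9239 + 0.3827k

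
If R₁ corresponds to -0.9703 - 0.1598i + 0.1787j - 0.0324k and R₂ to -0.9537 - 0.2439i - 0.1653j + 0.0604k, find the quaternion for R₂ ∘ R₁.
0.9179 + 0.3836i - 0.0276j - 0.0977k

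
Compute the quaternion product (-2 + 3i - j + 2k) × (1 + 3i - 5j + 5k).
-26 + 2i - 20k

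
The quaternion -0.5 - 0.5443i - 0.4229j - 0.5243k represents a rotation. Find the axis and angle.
axis = (-0.6285, -0.4883, -0.6054), θ = 4π/3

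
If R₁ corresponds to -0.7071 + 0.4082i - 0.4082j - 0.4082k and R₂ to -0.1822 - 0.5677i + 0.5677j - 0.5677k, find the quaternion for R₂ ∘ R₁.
0.3606 - 0.1364i - 0.7905j + 0.4758k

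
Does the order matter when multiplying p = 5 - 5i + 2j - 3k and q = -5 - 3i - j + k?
Yes: pq = -35 + 9i - j + 31k ≠ -35 + 11i - 29j + 9k = qp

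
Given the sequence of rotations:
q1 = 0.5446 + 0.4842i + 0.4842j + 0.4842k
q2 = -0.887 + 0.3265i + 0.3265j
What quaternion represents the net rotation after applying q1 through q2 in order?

q2 · q1 = -0.7992 - 0.0936i - 0.4098j - 0.4295k
-0.7992 - 0.0936i - 0.4098j - 0.4295k


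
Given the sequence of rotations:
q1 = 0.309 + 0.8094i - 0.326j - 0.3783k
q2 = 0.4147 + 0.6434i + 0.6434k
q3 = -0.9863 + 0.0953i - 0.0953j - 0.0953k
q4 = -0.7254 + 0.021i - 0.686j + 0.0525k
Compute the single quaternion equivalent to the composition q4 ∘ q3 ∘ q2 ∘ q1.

q2 · q1 = -0.1492 + 0.7442i + 0.629j - 0.1678k
q3 · q2 · q1 = 0.1202 - 0.6723i - 0.6611j + 0.3106k
q4 · q3 · q2 · q1 = -0.5429 + 0.3118i + 0.3553j - 0.6941k
-0.5429 + 0.3118i + 0.3553j - 0.6941k


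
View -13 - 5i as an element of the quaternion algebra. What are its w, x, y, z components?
-13 - 5i + 0j + 0k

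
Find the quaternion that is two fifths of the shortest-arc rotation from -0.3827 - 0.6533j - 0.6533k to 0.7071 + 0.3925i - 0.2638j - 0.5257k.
0.0868 + 0.2044i - 0.6179j - 0.7543k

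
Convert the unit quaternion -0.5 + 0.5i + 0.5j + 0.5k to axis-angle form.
axis = (√3/3, √3/3, √3/3), θ = 4π/3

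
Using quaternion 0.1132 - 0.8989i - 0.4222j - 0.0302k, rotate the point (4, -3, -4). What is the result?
(0.434, 3.946, 5.024)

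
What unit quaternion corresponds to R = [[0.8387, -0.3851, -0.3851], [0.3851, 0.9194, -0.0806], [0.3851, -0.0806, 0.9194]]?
0.9588 - 0.2008j + 0.2008k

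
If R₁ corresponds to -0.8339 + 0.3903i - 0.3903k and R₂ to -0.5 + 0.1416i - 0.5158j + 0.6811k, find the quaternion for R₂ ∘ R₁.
0.6275 - 0.1119i + 0.7512j - 0.1715k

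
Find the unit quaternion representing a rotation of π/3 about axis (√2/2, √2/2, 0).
0.866 + 0.3536i + 0.3536j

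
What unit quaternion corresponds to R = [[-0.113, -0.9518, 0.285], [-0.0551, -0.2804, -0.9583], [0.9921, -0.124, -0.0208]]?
0.3827 + 0.545i - 0.4619j + 0.5858k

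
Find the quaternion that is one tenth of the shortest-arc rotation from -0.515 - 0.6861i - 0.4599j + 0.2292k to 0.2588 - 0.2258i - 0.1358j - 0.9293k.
-0.5375 - 0.6335i - 0.4269j + 0.3572k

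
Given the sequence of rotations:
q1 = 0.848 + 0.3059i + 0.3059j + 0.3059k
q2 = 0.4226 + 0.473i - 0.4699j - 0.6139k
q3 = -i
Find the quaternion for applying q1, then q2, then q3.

q2 · q1 = 0.5452 + 0.5744i - 0.6017j - 0.1029k
q3 · q2 · q1 = 0.5744 - 0.5452i - 0.1029j + 0.6017k
0.5744 - 0.5452i - 0.1029j + 0.6017k


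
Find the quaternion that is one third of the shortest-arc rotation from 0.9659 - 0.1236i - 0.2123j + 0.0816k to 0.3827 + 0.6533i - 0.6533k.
0.9407 + 0.1902i - 0.1696j - 0.2238k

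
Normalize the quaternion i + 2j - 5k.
0.1826i + 0.3651j - 0.9129k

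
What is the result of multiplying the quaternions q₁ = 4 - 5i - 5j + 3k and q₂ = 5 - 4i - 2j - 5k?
5 - 10i - 70j - 15k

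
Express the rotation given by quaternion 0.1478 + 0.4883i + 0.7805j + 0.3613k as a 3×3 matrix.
[[-0.4794, 0.6554, 0.5836], [0.869, 0.2621, 0.4196], [0.1221, 0.7083, -0.6952]]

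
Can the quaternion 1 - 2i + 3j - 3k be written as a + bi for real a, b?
No. The quaternion 1 - 2i + 3j - 3k has j-coefficient y = 3 and k-coefficient z = -3, not both zero, so it does not lie in the complex subalgebra spanned by 1 and i.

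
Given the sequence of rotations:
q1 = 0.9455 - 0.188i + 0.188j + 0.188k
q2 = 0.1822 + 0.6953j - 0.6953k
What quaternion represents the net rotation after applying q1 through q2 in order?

q2 · q1 = 0.1723 + 0.2272i + 0.8224j - 0.4924k
0.1723 + 0.2272i + 0.8224j - 0.4924k


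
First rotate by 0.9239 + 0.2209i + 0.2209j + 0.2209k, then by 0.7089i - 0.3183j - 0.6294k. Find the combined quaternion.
0.0528 + 0.7237i - 0.5897j - 0.3546k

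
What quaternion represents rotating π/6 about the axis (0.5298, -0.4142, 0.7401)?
0.9659 + 0.1371i - 0.1072j + 0.1916k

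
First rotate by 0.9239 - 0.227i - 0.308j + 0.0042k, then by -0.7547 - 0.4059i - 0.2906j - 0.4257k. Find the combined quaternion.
-0.8771 - 0.336i + 0.0623j - 0.3374k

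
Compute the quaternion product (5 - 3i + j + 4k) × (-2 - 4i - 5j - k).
-13 + 5i - 46j + 6k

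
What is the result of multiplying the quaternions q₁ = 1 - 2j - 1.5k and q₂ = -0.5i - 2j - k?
-5.5 - 1.5i - 1.25j - 2k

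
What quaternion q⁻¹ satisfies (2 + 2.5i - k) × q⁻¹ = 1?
0.1778 - 0.2222i + 0.0889k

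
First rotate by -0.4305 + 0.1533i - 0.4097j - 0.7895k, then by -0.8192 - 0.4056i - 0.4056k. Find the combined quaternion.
0.0946 - 0.1171i - 0.0468j + 0.9875k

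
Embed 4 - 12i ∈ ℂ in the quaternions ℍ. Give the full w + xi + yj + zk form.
4 - 12i + 0j + 0k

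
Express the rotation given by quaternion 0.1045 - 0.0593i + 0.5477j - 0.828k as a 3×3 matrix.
[[-0.9711, 0.1081, 0.2127], [-0.238, -0.3782, -0.8946], [-0.0163, -0.9194, 0.393]]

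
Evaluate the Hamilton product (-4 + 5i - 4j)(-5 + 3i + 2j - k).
13 - 33i + 17j + 26k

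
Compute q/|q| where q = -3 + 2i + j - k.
-0.7746 + 0.5164i + 0.2582j - 0.2582k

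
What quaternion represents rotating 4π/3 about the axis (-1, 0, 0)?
-0.5 - 0.866i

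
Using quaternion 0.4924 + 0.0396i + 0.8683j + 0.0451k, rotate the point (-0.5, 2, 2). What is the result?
(2.022, 2.008, -0.362)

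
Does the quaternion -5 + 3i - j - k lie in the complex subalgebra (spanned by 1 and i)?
No. The quaternion -5 + 3i - j - k has j-coefficient y = -1 and k-coefficient z = -1, not both zero, so it does not lie in the complex subalgebra spanned by 1 and i.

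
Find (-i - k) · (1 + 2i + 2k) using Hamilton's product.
4 - i - k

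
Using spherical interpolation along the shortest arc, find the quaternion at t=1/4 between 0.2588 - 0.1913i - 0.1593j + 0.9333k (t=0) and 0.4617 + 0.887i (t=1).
0.064 - 0.5036i - 0.145j + 0.8493k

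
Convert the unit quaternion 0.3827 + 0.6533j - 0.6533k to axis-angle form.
axis = (0, √2/2, -√2/2), θ = 3π/4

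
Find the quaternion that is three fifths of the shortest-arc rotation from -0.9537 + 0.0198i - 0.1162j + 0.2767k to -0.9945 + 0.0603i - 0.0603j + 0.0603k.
-0.9845 + 0.0444i - 0.0832j + 0.1479k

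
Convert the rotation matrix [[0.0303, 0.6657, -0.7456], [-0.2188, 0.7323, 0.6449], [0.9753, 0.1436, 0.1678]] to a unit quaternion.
0.6947 - 0.1804i - 0.6193j - 0.3183k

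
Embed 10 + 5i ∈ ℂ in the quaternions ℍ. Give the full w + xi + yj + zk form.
10 + 5i + 0j + 0k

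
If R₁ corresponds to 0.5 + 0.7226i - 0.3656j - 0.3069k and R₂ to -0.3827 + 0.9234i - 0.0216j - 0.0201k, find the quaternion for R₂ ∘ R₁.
-0.8727 + 0.1844i + 0.398j - 0.2146k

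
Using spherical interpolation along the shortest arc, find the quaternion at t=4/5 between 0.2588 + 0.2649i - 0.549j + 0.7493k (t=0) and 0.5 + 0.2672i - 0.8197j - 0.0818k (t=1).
0.4829 + 0.2874i - 0.8206j + 0.1043k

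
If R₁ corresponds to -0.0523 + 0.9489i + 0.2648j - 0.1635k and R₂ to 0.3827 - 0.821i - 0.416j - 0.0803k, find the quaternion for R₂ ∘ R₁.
0.8561 + 0.4954i - 0.0873j + 0.119k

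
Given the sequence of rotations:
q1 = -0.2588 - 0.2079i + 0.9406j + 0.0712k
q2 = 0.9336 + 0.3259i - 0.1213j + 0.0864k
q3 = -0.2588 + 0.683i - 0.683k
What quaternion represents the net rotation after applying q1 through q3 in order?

q2 · q1 = -0.0659 - 0.3683i + 0.8684j + 0.3254k
q3 · q2 · q1 = 0.4909 + 0.6434i - 0.1954j + 0.5539k
0.4909 + 0.6434i - 0.1954j + 0.5539k


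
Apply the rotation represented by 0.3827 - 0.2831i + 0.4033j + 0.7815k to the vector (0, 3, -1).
(-2.346, -1.992, 0.727)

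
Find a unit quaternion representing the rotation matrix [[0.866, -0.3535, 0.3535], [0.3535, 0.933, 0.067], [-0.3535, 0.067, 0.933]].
0.9659 + 0.183j + 0.183k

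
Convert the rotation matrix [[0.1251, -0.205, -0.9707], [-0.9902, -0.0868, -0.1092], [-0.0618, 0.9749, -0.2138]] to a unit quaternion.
0.454 + 0.597i - 0.5005j - 0.4324k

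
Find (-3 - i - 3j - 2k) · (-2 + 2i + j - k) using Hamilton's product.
9 + i - 2j + 12k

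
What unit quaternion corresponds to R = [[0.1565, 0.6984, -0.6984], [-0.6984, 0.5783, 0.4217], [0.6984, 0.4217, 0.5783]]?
0.7604 - 0.4592j - 0.4592k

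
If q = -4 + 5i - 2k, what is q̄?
-4 - 5i + 2k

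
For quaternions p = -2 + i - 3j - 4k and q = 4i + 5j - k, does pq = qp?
No: pq = 7 + 15i - 25j + 19k ≠ 7 - 31i + 5j - 15k = qp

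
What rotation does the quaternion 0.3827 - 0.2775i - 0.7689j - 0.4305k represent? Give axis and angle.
axis = (-0.3004, -0.8323, -0.466), θ = 3π/4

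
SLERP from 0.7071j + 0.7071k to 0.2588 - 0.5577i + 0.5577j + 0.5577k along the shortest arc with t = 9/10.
0.2363 - 0.5091i + 0.5852j + 0.5852k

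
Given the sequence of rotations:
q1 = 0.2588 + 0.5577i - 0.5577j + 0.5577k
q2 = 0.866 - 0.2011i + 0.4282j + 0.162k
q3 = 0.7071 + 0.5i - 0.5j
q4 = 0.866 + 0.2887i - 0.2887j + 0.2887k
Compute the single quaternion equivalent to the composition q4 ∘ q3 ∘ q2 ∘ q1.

q2 · q1 = 0.4847 + 0.7601i - 0.1696j + 0.3982k
q3 · q2 · q1 = -0.1221 + 0.5807i - 0.5614j + 0.5768k
q4 · q3 · q2 · q1 = -0.602 + 0.4632i - 0.4498j + 0.4698k
-0.602 + 0.4632i - 0.4498j + 0.4698k


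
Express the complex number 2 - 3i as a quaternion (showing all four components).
2 - 3i + 0j + 0k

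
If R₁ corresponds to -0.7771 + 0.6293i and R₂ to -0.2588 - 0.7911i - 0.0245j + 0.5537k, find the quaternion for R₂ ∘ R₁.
0.699 + 0.4519i + 0.3675j - 0.4149k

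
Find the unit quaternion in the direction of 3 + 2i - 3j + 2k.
0.5883 + 0.3922i - 0.5883j + 0.3922k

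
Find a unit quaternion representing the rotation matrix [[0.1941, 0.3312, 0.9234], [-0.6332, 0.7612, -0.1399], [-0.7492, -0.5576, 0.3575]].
0.7604 - 0.1373i + 0.5499j - 0.3171k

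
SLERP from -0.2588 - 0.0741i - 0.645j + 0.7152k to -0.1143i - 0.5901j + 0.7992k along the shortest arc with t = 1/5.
-0.208 - 0.0827i - 0.638j + 0.7368k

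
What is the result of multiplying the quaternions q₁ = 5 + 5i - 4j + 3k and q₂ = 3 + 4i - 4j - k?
-18 + 51i - 15j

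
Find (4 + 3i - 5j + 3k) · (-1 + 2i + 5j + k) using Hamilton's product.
12 - 15i + 28j + 26k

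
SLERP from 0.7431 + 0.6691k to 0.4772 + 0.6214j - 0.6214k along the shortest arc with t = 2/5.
0.3144 - 0.3535j + 0.881k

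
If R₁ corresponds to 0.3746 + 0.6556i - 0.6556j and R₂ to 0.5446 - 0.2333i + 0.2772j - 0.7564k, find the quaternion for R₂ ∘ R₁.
0.5387 - 0.2263i - 0.7491j - 0.3121k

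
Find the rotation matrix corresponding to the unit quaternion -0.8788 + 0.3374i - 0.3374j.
[[0.7723, -0.2277, 0.593], [-0.2277, 0.7723, 0.593], [-0.593, -0.593, 0.5446]]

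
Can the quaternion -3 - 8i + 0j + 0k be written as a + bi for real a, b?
Yes. The quaternion -3 - 8i has j- and k-coefficients y = z = 0, so it lies in the complex subalgebra spanned by 1 and i.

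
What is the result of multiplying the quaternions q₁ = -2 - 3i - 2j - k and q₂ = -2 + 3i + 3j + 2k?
21 - i + j - 5k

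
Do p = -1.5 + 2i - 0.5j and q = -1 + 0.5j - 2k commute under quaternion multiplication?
No: pq = 1.75 - i + 3.75j + 4k ≠ 1.75 - 3i - 4.25j + 2k = qp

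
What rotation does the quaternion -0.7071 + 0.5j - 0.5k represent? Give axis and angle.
axis = (0, √2/2, -√2/2), θ = 3π/2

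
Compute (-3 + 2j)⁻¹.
-0.2308 - 0.1538j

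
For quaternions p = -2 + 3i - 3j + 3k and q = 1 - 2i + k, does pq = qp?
No: pq = 1 + 4i - 12j - 5k ≠ 1 + 10i + 6j + 7k = qp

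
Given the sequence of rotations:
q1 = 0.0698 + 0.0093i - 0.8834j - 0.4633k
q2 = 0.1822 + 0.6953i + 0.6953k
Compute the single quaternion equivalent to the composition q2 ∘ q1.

q2 · q1 = 0.3284 + 0.6645i + 0.1676j - 0.6501k
0.3284 + 0.6645i + 0.1676j - 0.6501k


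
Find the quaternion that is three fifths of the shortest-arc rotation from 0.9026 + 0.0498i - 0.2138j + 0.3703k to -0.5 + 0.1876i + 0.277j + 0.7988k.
0.8515 - 0.1135i - 0.32j - 0.3995k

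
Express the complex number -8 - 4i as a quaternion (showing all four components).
-8 - 4i + 0j + 0k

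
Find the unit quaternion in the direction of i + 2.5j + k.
0.3482i + 0.8704j + 0.3482k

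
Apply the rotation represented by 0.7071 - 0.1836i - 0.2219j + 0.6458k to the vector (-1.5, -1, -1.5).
(1.557, -1.55, -0.82)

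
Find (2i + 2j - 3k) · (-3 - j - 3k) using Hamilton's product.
-7 - 15i + 7k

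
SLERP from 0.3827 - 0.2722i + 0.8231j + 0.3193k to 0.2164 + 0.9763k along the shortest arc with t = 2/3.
0.3228 - 0.1122i + 0.3392j + 0.8764k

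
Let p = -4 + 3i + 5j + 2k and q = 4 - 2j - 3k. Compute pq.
i + 37j + 14k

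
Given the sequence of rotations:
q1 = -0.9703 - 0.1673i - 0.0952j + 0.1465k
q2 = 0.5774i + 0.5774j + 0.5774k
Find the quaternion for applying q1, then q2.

q2 · q1 = 0.067 - 0.4207i - 0.7414j - 0.5186k
0.067 - 0.4207i - 0.7414j - 0.5186k


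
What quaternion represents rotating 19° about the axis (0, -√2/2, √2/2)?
0.9863 - 0.1167j + 0.1167k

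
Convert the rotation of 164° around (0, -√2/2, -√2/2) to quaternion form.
0.1392 - 0.7002j - 0.7002k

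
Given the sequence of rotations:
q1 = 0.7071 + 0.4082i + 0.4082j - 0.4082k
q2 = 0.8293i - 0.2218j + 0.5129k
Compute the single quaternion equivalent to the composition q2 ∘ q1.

q2 · q1 = -0.0386 + 0.4676i + 0.3911j + 0.7917k
-0.0386 + 0.4676i + 0.3911j + 0.7917k


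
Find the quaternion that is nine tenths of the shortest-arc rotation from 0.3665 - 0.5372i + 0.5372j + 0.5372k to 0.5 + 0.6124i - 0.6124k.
-0.4234 - 0.6389i + 0.0656j + 0.6389k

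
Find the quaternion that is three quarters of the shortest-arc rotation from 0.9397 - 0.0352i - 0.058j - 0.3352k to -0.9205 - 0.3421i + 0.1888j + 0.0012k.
0.9502 + 0.2527i - 0.1597j - 0.0885k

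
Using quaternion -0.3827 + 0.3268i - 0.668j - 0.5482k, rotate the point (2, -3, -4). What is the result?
(0.97, -4.52, -2.762)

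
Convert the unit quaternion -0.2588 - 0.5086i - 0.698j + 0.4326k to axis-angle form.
axis = (-0.5265, -0.7226, 0.4479), θ = 7π/6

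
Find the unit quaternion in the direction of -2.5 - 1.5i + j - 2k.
-0.6804 - 0.4082i + 0.2722j - 0.5443k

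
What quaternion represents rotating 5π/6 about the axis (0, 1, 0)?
0.2588 + 0.9659j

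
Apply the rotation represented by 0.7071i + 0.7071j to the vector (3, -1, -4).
(-1, 3, 4)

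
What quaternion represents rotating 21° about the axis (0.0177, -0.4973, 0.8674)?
0.9833 + 0.0032i - 0.0906j + 0.1581k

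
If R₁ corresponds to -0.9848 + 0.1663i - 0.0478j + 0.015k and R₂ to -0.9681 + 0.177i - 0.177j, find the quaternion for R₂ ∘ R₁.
0.9155 - 0.338i + 0.2179j + 0.0065k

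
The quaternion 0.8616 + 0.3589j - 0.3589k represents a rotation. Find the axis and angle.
axis = (0, √2/2, -√2/2), θ = 61°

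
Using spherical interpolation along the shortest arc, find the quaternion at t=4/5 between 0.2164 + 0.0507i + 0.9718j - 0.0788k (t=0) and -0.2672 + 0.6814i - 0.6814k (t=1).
-0.1865 + 0.6584i + 0.2948j - 0.6669k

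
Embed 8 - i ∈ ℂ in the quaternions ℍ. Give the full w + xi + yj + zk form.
8 - i + 0j + 0k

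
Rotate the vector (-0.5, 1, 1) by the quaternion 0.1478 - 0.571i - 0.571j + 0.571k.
(-0.185, -1.198, -0.883)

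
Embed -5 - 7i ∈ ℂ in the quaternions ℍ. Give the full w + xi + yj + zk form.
-5 - 7i + 0j + 0k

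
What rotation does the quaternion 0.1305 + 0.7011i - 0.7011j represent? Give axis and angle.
axis = (√2/2, -√2/2, 0), θ = 165°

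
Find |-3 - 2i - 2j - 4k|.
√33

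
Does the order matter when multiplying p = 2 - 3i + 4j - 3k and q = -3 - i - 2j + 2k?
Yes: pq = 5 + 9i - 7j + 23k ≠ 5 + 5i - 25j + 3k = qp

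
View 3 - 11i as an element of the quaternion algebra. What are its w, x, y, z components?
3 - 11i + 0j + 0k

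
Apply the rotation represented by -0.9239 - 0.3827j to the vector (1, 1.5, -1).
(0, 1.5, -1.414)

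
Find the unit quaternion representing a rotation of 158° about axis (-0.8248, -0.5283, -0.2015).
0.1908 - 0.8096i - 0.5186j - 0.1978k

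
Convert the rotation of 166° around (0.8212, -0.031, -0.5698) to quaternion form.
0.1219 + 0.8151i - 0.0308j - 0.5656k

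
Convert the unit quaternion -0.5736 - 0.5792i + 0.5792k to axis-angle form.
axis = (-√2/2, 0, √2/2), θ = 250°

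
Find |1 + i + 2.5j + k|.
3.041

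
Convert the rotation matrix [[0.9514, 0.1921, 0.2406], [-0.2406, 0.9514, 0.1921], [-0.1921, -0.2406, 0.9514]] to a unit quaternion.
0.9816 - 0.1102i + 0.1102j - 0.1102k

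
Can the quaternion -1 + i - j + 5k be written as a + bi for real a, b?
No. The quaternion -1 + i - j + 5k has j-coefficient y = -1 and k-coefficient z = 5, not both zero, so it does not lie in the complex subalgebra spanned by 1 and i.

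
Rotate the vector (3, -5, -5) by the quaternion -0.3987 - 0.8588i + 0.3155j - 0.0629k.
(6.057, 4.562, 1.224)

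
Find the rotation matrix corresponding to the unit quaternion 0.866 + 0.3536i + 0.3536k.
[[0.7499, -0.6124, 0.2501], [0.6124, 0.4999, -0.6124], [0.2501, 0.6124, 0.7499]]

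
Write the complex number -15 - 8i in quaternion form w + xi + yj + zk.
-15 - 8i + 0j + 0k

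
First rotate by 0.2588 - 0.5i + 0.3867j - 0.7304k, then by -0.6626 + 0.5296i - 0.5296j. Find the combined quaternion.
0.2981 + 0.8552i - 0.0065j + 0.424k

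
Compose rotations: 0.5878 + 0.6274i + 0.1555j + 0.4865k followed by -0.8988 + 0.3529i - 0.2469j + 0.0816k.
-0.751 - 0.4893i - 0.4054j - 0.1795k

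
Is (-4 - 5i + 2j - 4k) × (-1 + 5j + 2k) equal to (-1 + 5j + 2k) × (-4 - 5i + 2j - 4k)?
No: pq = 2 + 29i - 12j - 29k ≠ 2 - 19i - 32j + 21k = qp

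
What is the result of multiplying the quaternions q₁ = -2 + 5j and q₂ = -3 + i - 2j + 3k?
16 + 13i - 11j - 11k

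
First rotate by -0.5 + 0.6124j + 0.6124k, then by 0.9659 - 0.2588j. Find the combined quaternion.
-0.3245 - 0.1585i + 0.7209j + 0.5915k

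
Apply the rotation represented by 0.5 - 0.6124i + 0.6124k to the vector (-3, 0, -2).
(0.75, -3.062, 1.75)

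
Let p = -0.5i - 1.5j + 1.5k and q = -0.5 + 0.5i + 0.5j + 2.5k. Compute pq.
-2.75 - 4.25i + 2.75j - 0.25k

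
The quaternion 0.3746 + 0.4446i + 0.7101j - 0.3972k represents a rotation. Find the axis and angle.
axis = (0.4795, 0.7659, -0.4284), θ = 136°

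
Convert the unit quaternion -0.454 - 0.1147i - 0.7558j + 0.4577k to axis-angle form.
axis = (-0.1287, -0.8483, 0.5137), θ = 234°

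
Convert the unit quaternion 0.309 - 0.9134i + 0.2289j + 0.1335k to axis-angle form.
axis = (-0.9604, 0.2407, 0.1404), θ = 144°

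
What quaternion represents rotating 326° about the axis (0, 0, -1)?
-0.9563 - 0.2924k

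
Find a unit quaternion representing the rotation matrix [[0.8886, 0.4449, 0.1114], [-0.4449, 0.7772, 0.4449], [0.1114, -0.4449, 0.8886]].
0.9427 - 0.236i - 0.236k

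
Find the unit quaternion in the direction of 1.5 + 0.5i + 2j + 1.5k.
0.5071 + 0.169i + 0.6761j + 0.5071k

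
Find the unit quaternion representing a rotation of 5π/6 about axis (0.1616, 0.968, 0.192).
0.2588 + 0.1561i + 0.935j + 0.1855k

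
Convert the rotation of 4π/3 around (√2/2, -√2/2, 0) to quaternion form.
-0.5 + 0.6124i - 0.6124j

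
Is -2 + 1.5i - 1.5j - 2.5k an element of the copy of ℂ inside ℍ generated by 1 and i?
No. The quaternion -2 + 1.5i - 1.5j - 2.5k has j-coefficient y = -1.5 and k-coefficient z = -2.5, not both zero, so it does not lie in the complex subalgebra spanned by 1 and i.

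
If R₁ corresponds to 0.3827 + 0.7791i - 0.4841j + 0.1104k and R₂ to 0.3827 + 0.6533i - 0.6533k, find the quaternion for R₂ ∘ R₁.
-0.2904 + 0.2319i - 0.7664j - 0.524k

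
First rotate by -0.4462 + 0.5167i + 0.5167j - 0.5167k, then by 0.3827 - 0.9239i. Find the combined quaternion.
0.3066 + 0.61i - 0.2796j - 0.6751k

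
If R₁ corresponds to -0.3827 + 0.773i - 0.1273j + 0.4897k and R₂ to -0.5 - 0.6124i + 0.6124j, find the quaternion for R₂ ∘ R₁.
0.7427 + 0.1478i + 0.1292j - 0.6403k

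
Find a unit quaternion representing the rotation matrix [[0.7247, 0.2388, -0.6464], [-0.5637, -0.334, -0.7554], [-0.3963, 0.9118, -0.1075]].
0.5664 + 0.7359i - 0.1104j - 0.3542k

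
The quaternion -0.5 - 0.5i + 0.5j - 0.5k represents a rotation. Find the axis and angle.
axis = (-√3/3, √3/3, -√3/3), θ = 4π/3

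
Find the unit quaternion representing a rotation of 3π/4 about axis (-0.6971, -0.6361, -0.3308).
0.3827 - 0.644i - 0.5877j - 0.3056k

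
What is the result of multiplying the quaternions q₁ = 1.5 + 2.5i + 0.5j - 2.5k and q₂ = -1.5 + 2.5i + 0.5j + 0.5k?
-7.5 + 1.5i - 7.5j + 4.5k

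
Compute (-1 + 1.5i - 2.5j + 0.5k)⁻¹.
-0.1026 - 0.1538i + 0.2564j - 0.0513k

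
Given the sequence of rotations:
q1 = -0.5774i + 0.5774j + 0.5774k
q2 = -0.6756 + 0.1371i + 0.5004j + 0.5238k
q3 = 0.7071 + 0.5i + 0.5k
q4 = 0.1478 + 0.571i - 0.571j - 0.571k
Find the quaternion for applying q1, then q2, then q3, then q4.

q2 · q1 = -0.5122 + 0.3766i - 0.7717j - 0.022k
q3 · q2 · q1 = -0.5395 + 0.396i - 0.3464j - 0.6575k
q4 · q3 · q2 · q1 = -0.8791 - 0.0719i + 0.4062j + 0.2392k
-0.8791 - 0.0719i + 0.4062j + 0.2392k


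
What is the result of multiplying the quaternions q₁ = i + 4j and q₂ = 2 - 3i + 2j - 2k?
-5 - 6i + 10j + 14k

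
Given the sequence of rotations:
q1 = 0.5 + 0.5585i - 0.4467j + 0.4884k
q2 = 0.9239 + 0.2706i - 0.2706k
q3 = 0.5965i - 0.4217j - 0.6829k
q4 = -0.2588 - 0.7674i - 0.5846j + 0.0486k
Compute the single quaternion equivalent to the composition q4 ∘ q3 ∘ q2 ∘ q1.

q2 · q1 = 0.443 + 0.5304i - 0.696j + 0.1951k
q3 · q2 · q1 = -0.4767 - 0.2933i - 0.6654j - 0.494k
q4 · q3 · q2 · q1 = -0.4667 + 0.7629i + 0.0575j + 0.4438k
-0.4667 + 0.7629i + 0.0575j + 0.4438k
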